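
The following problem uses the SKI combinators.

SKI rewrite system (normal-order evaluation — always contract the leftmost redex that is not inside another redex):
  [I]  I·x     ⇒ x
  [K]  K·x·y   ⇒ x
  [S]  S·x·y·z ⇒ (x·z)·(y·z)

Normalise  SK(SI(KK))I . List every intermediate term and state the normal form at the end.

Answer: normal form = I  (in 2 steps)

Reduction:
  start: SK(SI(KK))I
  [1] KI(SI(KK)I)
  [2] I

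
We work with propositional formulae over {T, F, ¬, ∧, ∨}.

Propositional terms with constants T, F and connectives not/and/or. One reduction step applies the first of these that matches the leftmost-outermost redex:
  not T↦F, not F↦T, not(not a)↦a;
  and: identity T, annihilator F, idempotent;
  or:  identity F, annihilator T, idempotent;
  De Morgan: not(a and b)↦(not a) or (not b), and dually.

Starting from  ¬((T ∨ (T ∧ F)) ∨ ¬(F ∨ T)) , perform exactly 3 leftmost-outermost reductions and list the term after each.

  start: ¬((T ∨ (T ∧ F)) ∨ ¬(F ∨ T))
  [1] ¬(T ∨ (T ∧ F)) ∧ ¬¬(F ∨ T)
  [2] (¬T ∧ ¬(T ∧ F)) ∧ ¬¬(F ∨ T)
  [3] (F ∧ ¬(T ∧ F)) ∧ ¬¬(F ∨ T)

Answer: after 3 steps: (F ∧ ¬(T ∧ F)) ∧ ¬¬(F ∨ T)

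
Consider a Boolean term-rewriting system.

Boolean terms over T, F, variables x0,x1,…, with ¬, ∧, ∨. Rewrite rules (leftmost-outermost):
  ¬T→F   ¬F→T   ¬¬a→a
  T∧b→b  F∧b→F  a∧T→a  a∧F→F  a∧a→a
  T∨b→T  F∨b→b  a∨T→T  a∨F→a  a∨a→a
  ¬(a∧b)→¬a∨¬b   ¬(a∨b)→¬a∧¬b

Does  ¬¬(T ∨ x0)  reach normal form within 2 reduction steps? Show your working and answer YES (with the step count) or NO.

Answer: YES — reaches normal form T in 2 ≤ 2 steps

Working:
  start: ¬¬(T ∨ x0)
  [1] T ∨ x0
  [2] T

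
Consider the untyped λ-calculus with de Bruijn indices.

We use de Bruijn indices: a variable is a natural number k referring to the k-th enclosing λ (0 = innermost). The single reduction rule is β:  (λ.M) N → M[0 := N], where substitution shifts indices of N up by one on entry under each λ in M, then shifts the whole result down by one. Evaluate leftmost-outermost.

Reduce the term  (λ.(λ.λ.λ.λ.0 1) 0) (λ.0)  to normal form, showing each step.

  start: (λ.(λ.λ.λ.λ.0 1) 0) (λ.0)
  →1  (λ.λ.λ.λ.0 1) (λ.0)
  →2  λ.λ.λ.0 1

Answer: normal form = λ.λ.λ.0 1  (in 2 steps)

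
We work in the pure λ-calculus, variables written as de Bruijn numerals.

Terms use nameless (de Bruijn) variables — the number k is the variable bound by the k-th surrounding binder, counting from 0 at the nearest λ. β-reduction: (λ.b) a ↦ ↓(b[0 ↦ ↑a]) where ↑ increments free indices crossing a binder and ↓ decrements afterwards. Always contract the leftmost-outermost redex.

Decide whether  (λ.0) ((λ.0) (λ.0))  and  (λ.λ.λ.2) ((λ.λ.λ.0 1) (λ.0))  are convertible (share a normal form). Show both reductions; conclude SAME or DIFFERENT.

Answer: DIFFERENT — A ⇓ λ.0, B ⇓ λ.λ.λ.λ.0 1

Reduction:
Term A:
  start: (λ.0) ((λ.0) (λ.0))
  [1] (λ.0) (λ.0)
  [2] λ.0

Term B:
  start: (λ.λ.λ.2) ((λ.λ.λ.0 1) (λ.0))
  [1] λ.λ.(λ.λ.λ.0 1) (λ.0)
  [2] λ.λ.λ.λ.0 1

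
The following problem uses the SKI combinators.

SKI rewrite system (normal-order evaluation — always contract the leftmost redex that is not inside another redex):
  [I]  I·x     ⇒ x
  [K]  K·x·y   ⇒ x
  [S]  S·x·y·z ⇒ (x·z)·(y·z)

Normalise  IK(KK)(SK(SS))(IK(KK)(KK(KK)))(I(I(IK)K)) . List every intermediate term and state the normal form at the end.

  start: IK(KK)(SK(SS))(IK(KK)(KK(KK)))(I(I(IK)K))
  step 1: K(KK)(SK(SS))(IK(KK)(KK(KK)))(I(I(IK)K))
  step 2: KK(IK(KK)(KK(KK)))(I(I(IK)K))
  step 3: K(I(I(IK)K))
  step 4: K(I(IK)K)
  step 5: K(IKK)
  step 6: K(KK)

Answer: normal form = K(KK)  (in 6 steps)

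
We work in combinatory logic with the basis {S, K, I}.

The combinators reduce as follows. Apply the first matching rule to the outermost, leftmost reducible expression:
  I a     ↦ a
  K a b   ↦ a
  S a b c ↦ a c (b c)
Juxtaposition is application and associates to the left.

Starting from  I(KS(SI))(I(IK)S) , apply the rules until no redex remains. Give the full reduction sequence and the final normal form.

Answer: normal form = S(KS)  (in 4 steps)

Working:
  start: I(KS(SI))(I(IK)S)
  [1] KS(SI)(I(IK)S)
  [2] S(I(IK)S)
  [3] S(IKS)
  [4] S(KS)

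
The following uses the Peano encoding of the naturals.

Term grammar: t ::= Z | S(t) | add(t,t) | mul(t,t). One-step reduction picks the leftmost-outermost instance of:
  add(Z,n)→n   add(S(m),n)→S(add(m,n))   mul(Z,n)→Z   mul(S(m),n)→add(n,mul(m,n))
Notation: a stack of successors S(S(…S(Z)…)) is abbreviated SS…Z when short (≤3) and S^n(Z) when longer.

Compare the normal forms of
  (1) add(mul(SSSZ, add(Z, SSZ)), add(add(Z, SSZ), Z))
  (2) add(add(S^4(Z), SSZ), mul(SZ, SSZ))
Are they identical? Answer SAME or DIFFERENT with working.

Term A:
  start: add(mul(SSSZ, add(Z, SSZ)), add(add(Z, SSZ), Z))
  step 1: add(add(add(Z, SSZ), mul(SSZ, add(Z, SSZ))), add(add(Z, SSZ), Z))
  step 2: add(add(SSZ, mul(SSZ, add(Z, SSZ))), add(add(Z, SSZ), Z))
  step 3: add(S(add(SZ, mul(SSZ, add(Z, SSZ)))), add(add(Z, SSZ), Z))
  step 4: S(add(add(SZ, mul(SSZ, add(Z, SSZ))), add(add(Z, SSZ), Z)))
  step 5: S(add(S(add(Z, mul(SSZ, add(Z, SSZ)))), add(add(Z, SSZ), Z)))
  step 6: S(S(add(add(Z, mul(SSZ, add(Z, SSZ))), add(add(Z, SSZ), Z))))
  step 7: S(S(add(mul(SSZ, add(Z, SSZ)), add(add(Z, SSZ), Z))))
  step 8: S(S(add(add(add(Z, SSZ), mul(SZ, add(Z, SSZ))), add(add(Z, SSZ), Z))))
  step 9: S(S(add(add(SSZ, mul(SZ, add(Z, SSZ))), add(add(Z, SSZ), Z))))
  step 10: S(S(add(S(add(SZ, mul(SZ, add(Z, SSZ)))), add(add(Z, SSZ), Z))))
  step 11: S(S(S(add(add(SZ, mul(SZ, add(Z, SSZ))), add(add(Z, SSZ), Z)))))
  step 12: S(S(S(add(S(add(Z, mul(SZ, add(Z, SSZ)))), add(add(Z, SSZ), Z)))))
  step 13: S(S(S(S(add(add(Z, mul(SZ, add(Z, SSZ))), add(add(Z, SSZ), Z))))))
  step 14: S(S(S(S(add(mul(SZ, add(Z, SSZ)), add(add(Z, SSZ), Z))))))
  step 15: S(S(S(S(add(add(add(Z, SSZ), mul(Z, add(Z, SSZ))), add(add(Z, SSZ), Z))))))
  step 16: S(S(S(S(add(add(SSZ, mul(Z, add(Z, SSZ))), add(add(Z, SSZ), Z))))))
  step 17: S(S(S(S(add(S(add(SZ, mul(Z, add(Z, SSZ)))), add(add(Z, SSZ), Z))))))
  step 18: S(S(S(S(S(add(add(SZ, mul(Z, add(Z, SSZ))), add(add(Z, SSZ), Z)))))))
  step 19: S(S(S(S(S(add(S(add(Z, mul(Z, add(Z, SSZ)))), add(add(Z, SSZ), Z)))))))
  step 20: S(S(S(S(S(S(add(add(Z, mul(Z, add(Z, SSZ))), add(add(Z, SSZ), Z))))))))
  step 21: S(S(S(S(S(S(add(mul(Z, add(Z, SSZ)), add(add(Z, SSZ), Z))))))))
  step 22: S(S(S(S(S(S(add(Z, add(add(Z, SSZ), Z))))))))
  step 23: S(S(S(S(S(S(add(add(Z, SSZ), Z)))))))
  step 24: S(S(S(S(S(S(add(SSZ, Z)))))))
  step 25: S(S(S(S(S(S(S(add(SZ, Z))))))))
  step 26: S(S(S(S(S(S(S(S(add(Z, Z)))))))))
  step 27: S^8(Z)

Term B:
  start: add(add(S^4(Z), SSZ), mul(SZ, SSZ))
  step 1: add(S(add(SSSZ, SSZ)), mul(SZ, SSZ))
  step 2: S(add(add(SSSZ, SSZ), mul(SZ, SSZ)))
  step 3: S(add(S(add(SSZ, SSZ)), mul(SZ, SSZ)))
  step 4: S(S(add(add(SSZ, SSZ), mul(SZ, SSZ))))
  step 5: S(S(add(S(add(SZ, SSZ)), mul(SZ, SSZ))))
  step 6: S(S(S(add(add(SZ, SSZ), mul(SZ, SSZ)))))
  step 7: S(S(S(add(S(add(Z, SSZ)), mul(SZ, SSZ)))))
  step 8: S(S(S(S(add(add(Z, SSZ), mul(SZ, SSZ))))))
  step 9: S(S(S(S(add(SSZ, mul(SZ, SSZ))))))
  step 10: S(S(S(S(S(add(SZ, mul(SZ, SSZ)))))))
  step 11: S(S(S(S(S(S(add(Z, mul(SZ, SSZ))))))))
  step 12: S(S(S(S(S(S(mul(SZ, SSZ)))))))
  step 13: S(S(S(S(S(S(add(SSZ, mul(Z, SSZ))))))))
  step 14: S(S(S(S(S(S(S(add(SZ, mul(Z, SSZ)))))))))
  step 15: S(S(S(S(S(S(S(S(add(Z, mul(Z, SSZ))))))))))
  step 16: S(S(S(S(S(S(S(S(mul(Z, SSZ)))))))))
  step 17: S^8(Z)

Answer: SAME — A ⇓ S^8(Z), B ⇓ S^8(Z)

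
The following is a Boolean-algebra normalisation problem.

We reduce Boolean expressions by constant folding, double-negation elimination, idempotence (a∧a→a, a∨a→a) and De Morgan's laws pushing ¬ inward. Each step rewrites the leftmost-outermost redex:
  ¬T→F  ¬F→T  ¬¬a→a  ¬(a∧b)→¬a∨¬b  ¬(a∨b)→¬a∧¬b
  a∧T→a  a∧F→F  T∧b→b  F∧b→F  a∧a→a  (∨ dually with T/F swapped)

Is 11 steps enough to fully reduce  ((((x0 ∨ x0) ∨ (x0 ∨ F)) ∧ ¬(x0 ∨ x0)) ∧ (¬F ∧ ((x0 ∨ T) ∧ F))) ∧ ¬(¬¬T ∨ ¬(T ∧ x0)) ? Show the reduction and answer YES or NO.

Answer: YES — reaches normal form F in 10 ≤ 11 steps

Working:
  start: ((((x0 ∨ x0) ∨ (x0 ∨ F)) ∧ ¬(x0 ∨ x0)) ∧ (¬F ∧ ((x0 ∨ T) ∧ F))) ∧ ¬(¬¬T ∨ ¬(T ∧ x0))
  step 1: (((x0 ∨ (x0 ∨ F)) ∧ ¬(x0 ∨ x0)) ∧ (¬F ∧ ((x0 ∨ T) ∧ F))) ∧ ¬(¬¬T ∨ ¬(T ∧ x0))
  step 2: (((x0 ∨ x0) ∧ ¬(x0 ∨ x0)) ∧ (¬F ∧ ((x0 ∨ T) ∧ F))) ∧ ¬(¬¬T ∨ ¬(T ∧ x0))
  step 3: ((x0 ∧ ¬(x0 ∨ x0)) ∧ (¬F ∧ ((x0 ∨ T) ∧ F))) ∧ ¬(¬¬T ∨ ¬(T ∧ x0))
  step 4: ((x0 ∧ (¬x0 ∧ ¬x0)) ∧ (¬F ∧ ((x0 ∨ T) ∧ F))) ∧ ¬(¬¬T ∨ ¬(T ∧ x0))
  step 5: ((x0 ∧ ¬x0) ∧ (¬F ∧ ((x0 ∨ T) ∧ F))) ∧ ¬(¬¬T ∨ ¬(T ∧ x0))
  step 6: ((x0 ∧ ¬x0) ∧ (T ∧ ((x0 ∨ T) ∧ F))) ∧ ¬(¬¬T ∨ ¬(T ∧ x0))
  step 7: ((x0 ∧ ¬x0) ∧ ((x0 ∨ T) ∧ F)) ∧ ¬(¬¬T ∨ ¬(T ∧ x0))
  step 8: ((x0 ∧ ¬x0) ∧ F) ∧ ¬(¬¬T ∨ ¬(T ∧ x0))
  step 9: F ∧ ¬(¬¬T ∨ ¬(T ∧ x0))
  step 10: F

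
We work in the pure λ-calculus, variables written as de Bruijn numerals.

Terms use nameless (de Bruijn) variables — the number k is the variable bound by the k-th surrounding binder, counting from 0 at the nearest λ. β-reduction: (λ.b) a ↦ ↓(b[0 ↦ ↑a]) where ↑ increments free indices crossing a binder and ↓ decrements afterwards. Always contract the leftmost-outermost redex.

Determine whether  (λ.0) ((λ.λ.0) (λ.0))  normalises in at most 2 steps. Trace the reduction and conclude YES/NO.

Answer: YES — reaches normal form λ.0 in 2 ≤ 2 steps

Derivation:
  start: (λ.0) ((λ.λ.0) (λ.0))
  →1  (λ.λ.0) (λ.0)
  →2  λ.0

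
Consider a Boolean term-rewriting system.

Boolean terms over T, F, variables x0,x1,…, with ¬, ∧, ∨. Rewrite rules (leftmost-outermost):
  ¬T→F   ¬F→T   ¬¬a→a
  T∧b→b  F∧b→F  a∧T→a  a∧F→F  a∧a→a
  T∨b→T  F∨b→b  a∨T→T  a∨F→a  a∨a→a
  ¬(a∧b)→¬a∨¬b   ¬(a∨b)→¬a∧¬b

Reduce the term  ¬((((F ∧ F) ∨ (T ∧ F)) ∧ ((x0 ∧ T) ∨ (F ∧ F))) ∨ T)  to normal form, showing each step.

  start: ¬((((F ∧ F) ∨ (T ∧ F)) ∧ ((x0 ∧ T) ∨ (F ∧ F))) ∨ T)
  step 1: ¬(((F ∧ F) ∨ (T ∧ F)) ∧ ((x0 ∧ T) ∨ (F ∧ F))) ∧ ¬T
  step 2: (¬((F ∧ F) ∨ (T ∧ F)) ∨ ¬((x0 ∧ T) ∨ (F ∧ F))) ∧ ¬T
  step 3: ((¬(F ∧ F) ∧ ¬(T ∧ F)) ∨ ¬((x0 ∧ T) ∨ (F ∧ F))) ∧ ¬T
  step 4: (((¬F ∨ ¬F) ∧ ¬(T ∧ F)) ∨ ¬((x0 ∧ T) ∨ (F ∧ F))) ∧ ¬T
  step 5: ((¬F ∧ ¬(T ∧ F)) ∨ ¬((x0 ∧ T) ∨ (F ∧ F))) ∧ ¬T
  step 6: ((T ∧ ¬(T ∧ F)) ∨ ¬((x0 ∧ T) ∨ (F ∧ F))) ∧ ¬T
  step 7: (¬(T ∧ F) ∨ ¬((x0 ∧ T) ∨ (F ∧ F))) ∧ ¬T
  step 8: ((¬T ∨ ¬F) ∨ ¬((x0 ∧ T) ∨ (F ∧ F))) ∧ ¬T
  step 9: ((F ∨ ¬F) ∨ ¬((x0 ∧ T) ∨ (F ∧ F))) ∧ ¬T
  step 10: (¬F ∨ ¬((x0 ∧ T) ∨ (F ∧ F))) ∧ ¬T
  step 11: (T ∨ ¬((x0 ∧ T) ∨ (F ∧ F))) ∧ ¬T
  step 12: T ∧ ¬T
  step 13: ¬T
  step 14: F

Answer: normal form = F  (in 14 steps)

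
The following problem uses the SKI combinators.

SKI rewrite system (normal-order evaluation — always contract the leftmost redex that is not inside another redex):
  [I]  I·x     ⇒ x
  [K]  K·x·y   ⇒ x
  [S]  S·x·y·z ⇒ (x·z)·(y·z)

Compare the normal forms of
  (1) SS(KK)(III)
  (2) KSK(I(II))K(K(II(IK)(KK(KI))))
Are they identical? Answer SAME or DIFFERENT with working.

Term A:
  start: SS(KK)(III)
  [1] S(III)(KK(III))
  [2] S(II)(KK(III))
  [3] SI(KK(III))
  [4] SIK

Term B:
  start: KSK(I(II))K(K(II(IK)(KK(KI))))
  [1] S(I(II))K(K(II(IK)(KK(KI))))
  [2] I(II)(K(II(IK)(KK(KI))))(K(K(II(IK)(KK(KI)))))
  [3] II(K(II(IK)(KK(KI))))(K(K(II(IK)(KK(KI)))))
  [4] I(K(II(IK)(KK(KI))))(K(K(II(IK)(KK(KI)))))
  [5] K(II(IK)(KK(KI)))(K(K(II(IK)(KK(KI)))))
  [6] II(IK)(KK(KI))
  [7] I(IK)(KK(KI))
  [8] IK(KK(KI))
  [9] K(KK(KI))
  [10] KK

Answer: DIFFERENT — A ⇓ SIK, B ⇓ KK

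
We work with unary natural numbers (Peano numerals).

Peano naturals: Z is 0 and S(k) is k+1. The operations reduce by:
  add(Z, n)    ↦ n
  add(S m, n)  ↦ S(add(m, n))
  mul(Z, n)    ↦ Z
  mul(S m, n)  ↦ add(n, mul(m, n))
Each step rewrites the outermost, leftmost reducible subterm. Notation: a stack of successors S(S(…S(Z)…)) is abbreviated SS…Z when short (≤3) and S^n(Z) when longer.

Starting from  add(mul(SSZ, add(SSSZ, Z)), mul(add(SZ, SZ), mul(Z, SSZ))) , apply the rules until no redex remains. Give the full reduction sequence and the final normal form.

  start: add(mul(SSZ, add(SSSZ, Z)), mul(add(SZ, SZ), mul(Z, SSZ)))
  step 1: add(add(add(SSSZ, Z), mul(SZ, add(SSSZ, Z))), mul(add(SZ, SZ), mul(Z, SSZ)))
  step 2: add(add(S(add(SSZ, Z)), mul(SZ, add(SSSZ, Z))), mul(add(SZ, SZ), mul(Z, SSZ)))
  step 3: add(S(add(add(SSZ, Z), mul(SZ, add(SSSZ, Z)))), mul(add(SZ, SZ), mul(Z, SSZ)))
  step 4: S(add(add(add(SSZ, Z), mul(SZ, add(SSSZ, Z))), mul(add(SZ, SZ), mul(Z, SSZ))))
  step 5: S(add(add(S(add(SZ, Z)), mul(SZ, add(SSSZ, Z))), mul(add(SZ, SZ), mul(Z, SSZ))))
  step 6: S(add(S(add(add(SZ, Z), mul(SZ, add(SSSZ, Z)))), mul(add(SZ, SZ), mul(Z, SSZ))))
  step 7: S(S(add(add(add(SZ, Z), mul(SZ, add(SSSZ, Z))), mul(add(SZ, SZ), mul(Z, SSZ)))))
  step 8: S(S(add(add(S(add(Z, Z)), mul(SZ, add(SSSZ, Z))), mul(add(SZ, SZ), mul(Z, SSZ)))))
  step 9: S(S(add(S(add(add(Z, Z), mul(SZ, add(SSSZ, Z)))), mul(add(SZ, SZ), mul(Z, SSZ)))))
  step 10: S(S(S(add(add(add(Z, Z), mul(SZ, add(SSSZ, Z))), mul(add(SZ, SZ), mul(Z, SSZ))))))
  step 11: S(S(S(add(add(Z, mul(SZ, add(SSSZ, Z))), mul(add(SZ, SZ), mul(Z, SSZ))))))
  step 12: S(S(S(add(mul(SZ, add(SSSZ, Z)), mul(add(SZ, SZ), mul(Z, SSZ))))))
  step 13: S(S(S(add(add(add(SSSZ, Z), mul(Z, add(SSSZ, Z))), mul(add(SZ, SZ), mul(Z, SSZ))))))
  step 14: S(S(S(add(add(S(add(SSZ, Z)), mul(Z, add(SSSZ, Z))), mul(add(SZ, SZ), mul(Z, SSZ))))))
  step 15: S(S(S(add(S(add(add(SSZ, Z), mul(Z, add(SSSZ, Z)))), mul(add(SZ, SZ), mul(Z, SSZ))))))
  step 16: S(S(S(S(add(add(add(SSZ, Z), mul(Z, add(SSSZ, Z))), mul(add(SZ, SZ), mul(Z, SSZ)))))))
  step 17: S(S(S(S(add(add(S(add(SZ, Z)), mul(Z, add(SSSZ, Z))), mul(add(SZ, SZ), mul(Z, SSZ)))))))
  step 18: S(S(S(S(add(S(add(add(SZ, Z), mul(Z, add(SSSZ, Z)))), mul(add(SZ, SZ), mul(Z, SSZ)))))))
  step 19: S(S(S(S(S(add(add(add(SZ, Z), mul(Z, add(SSSZ, Z))), mul(add(SZ, SZ), mul(Z, SSZ))))))))
  step 20: S(S(S(S(S(add(add(S(add(Z, Z)), mul(Z, add(SSSZ, Z))), mul(add(SZ, SZ), mul(Z, SSZ))))))))
  step 21: S(S(S(S(S(add(S(add(add(Z, Z), mul(Z, add(SSSZ, Z)))), mul(add(SZ, SZ), mul(Z, SSZ))))))))
  step 22: S(S(S(S(S(S(add(add(add(Z, Z), mul(Z, add(SSSZ, Z))), mul(add(SZ, SZ), mul(Z, SSZ)))))))))
  step 23: S(S(S(S(S(S(add(add(Z, mul(Z, add(SSSZ, Z))), mul(add(SZ, SZ), mul(Z, SSZ)))))))))
  step 24: S(S(S(S(S(S(add(mul(Z, add(SSSZ, Z)), mul(add(SZ, SZ), mul(Z, SSZ)))))))))
  step 25: S(S(S(S(S(S(add(Z, mul(add(SZ, SZ), mul(Z, SSZ)))))))))
  step 26: S(S(S(S(S(S(mul(add(SZ, SZ), mul(Z, SSZ))))))))
  step 27: S(S(S(S(S(S(mul(S(add(Z, SZ)), mul(Z, SSZ))))))))
  step 28: S(S(S(S(S(S(add(mul(Z, SSZ), mul(add(Z, SZ), mul(Z, SSZ)))))))))
  step 29: S(S(S(S(S(S(add(Z, mul(add(Z, SZ), mul(Z, SSZ)))))))))
  step 30: S(S(S(S(S(S(mul(add(Z, SZ), mul(Z, SSZ))))))))
  step 31: S(S(S(S(S(S(mul(SZ, mul(Z, SSZ))))))))
  step 32: S(S(S(S(S(S(add(mul(Z, SSZ), mul(Z, mul(Z, SSZ)))))))))
  step 33: S(S(S(S(S(S(add(Z, mul(Z, mul(Z, SSZ)))))))))
  step 34: S(S(S(S(S(S(mul(Z, mul(Z, SSZ))))))))
  step 35: S^6(Z)

Answer: normal form = S^6(Z)  (in 35 steps)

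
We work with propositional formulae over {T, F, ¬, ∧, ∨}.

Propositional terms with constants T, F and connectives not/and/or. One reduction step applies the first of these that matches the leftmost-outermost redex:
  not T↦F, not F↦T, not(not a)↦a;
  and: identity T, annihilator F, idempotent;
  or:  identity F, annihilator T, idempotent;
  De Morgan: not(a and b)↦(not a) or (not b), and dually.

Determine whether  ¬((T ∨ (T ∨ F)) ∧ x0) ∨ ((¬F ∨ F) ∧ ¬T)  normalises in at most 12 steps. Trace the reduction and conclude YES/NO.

  start: ¬((T ∨ (T ∨ F)) ∧ x0) ∨ ((¬F ∨ F) ∧ ¬T)
  step 1: (¬(T ∨ (T ∨ F)) ∨ ¬x0) ∨ ((¬F ∨ F) ∧ ¬T)
  step 2: ((¬T ∧ ¬(T ∨ F)) ∨ ¬x0) ∨ ((¬F ∨ F) ∧ ¬T)
  step 3: ((F ∧ ¬(T ∨ F)) ∨ ¬x0) ∨ ((¬F ∨ F) ∧ ¬T)
  step 4: (F ∨ ¬x0) ∨ ((¬F ∨ F) ∧ ¬T)
  step 5: ¬x0 ∨ ((¬F ∨ F) ∧ ¬T)
  step 6: ¬x0 ∨ (¬F ∧ ¬T)
  step 7: ¬x0 ∨ (T ∧ ¬T)
  step 8: ¬x0 ∨ ¬T
  step 9: ¬x0 ∨ F
  step 10: ¬x0

Answer: YES — reaches normal form ¬x0 in 10 ≤ 12 steps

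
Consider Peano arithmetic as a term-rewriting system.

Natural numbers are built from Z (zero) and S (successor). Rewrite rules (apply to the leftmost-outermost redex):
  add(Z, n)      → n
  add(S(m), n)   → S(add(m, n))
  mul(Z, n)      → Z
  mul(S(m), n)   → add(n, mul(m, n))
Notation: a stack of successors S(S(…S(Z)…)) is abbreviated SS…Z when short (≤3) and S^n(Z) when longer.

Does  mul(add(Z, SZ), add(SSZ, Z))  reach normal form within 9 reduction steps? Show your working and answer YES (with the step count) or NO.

  start: mul(add(Z, SZ), add(SSZ, Z))
  step 1: mul(SZ, add(SSZ, Z))
  step 2: add(add(SSZ, Z), mul(Z, add(SSZ, Z)))
  step 3: add(S(add(SZ, Z)), mul(Z, add(SSZ, Z)))
  step 4: S(add(add(SZ, Z), mul(Z, add(SSZ, Z))))
  step 5: S(add(S(add(Z, Z)), mul(Z, add(SSZ, Z))))
  step 6: S(S(add(add(Z, Z), mul(Z, add(SSZ, Z)))))
  step 7: S(S(add(Z, mul(Z, add(SSZ, Z)))))
  step 8: S(S(mul(Z, add(SSZ, Z))))
  step 9: SSZ

Answer: YES — reaches normal form SSZ in 9 ≤ 9 steps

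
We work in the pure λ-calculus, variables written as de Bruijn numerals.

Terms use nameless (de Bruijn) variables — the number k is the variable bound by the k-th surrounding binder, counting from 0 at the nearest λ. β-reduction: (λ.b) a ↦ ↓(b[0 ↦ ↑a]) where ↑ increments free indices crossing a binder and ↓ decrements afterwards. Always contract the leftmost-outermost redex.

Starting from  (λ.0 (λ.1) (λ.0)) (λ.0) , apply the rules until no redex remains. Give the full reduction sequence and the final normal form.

Answer: normal form = λ.0  (in 3 steps)

Derivation:
  start: (λ.0 (λ.1) (λ.0)) (λ.0)
  step 1: (λ.0) (λ.λ.0) (λ.0)
  step 2: (λ.λ.0) (λ.0)
  step 3: λ.0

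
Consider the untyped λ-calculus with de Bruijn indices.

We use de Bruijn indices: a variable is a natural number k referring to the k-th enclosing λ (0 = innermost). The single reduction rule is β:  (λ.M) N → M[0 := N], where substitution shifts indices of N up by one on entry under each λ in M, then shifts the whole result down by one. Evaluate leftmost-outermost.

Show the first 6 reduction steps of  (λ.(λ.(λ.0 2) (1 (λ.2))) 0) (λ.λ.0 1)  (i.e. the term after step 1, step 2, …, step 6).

  start: (λ.(λ.(λ.0 2) (1 (λ.2))) 0) (λ.λ.0 1)
  [1] (λ.(λ.0 (λ.λ.0 1)) ((λ.λ.0 1) (λ.λ.λ.0 1))) (λ.λ.0 1)
  [2] (λ.0 (λ.λ.0 1)) ((λ.λ.0 1) (λ.λ.λ.0 1))
  [3] (λ.λ.0 1) (λ.λ.λ.0 1) (λ.λ.0 1)
  [4] (λ.0 (λ.λ.λ.0 1)) (λ.λ.0 1)
  [5] (λ.λ.0 1) (λ.λ.λ.0 1)
  [6] λ.0 (λ.λ.λ.0 1)

Answer: after 6 steps: λ.0 (λ.λ.λ.0 1)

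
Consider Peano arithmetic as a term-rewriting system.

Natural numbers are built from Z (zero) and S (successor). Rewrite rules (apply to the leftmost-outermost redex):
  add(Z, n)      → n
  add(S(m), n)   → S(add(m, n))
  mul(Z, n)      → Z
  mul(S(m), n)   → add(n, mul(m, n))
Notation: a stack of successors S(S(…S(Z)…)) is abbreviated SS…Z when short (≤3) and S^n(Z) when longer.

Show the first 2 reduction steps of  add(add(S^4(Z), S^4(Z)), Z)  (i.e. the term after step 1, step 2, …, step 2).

Answer: after 2 steps: S(add(add(SSSZ, S^4(Z)), Z))

Reduction:
  start: add(add(S^4(Z), S^4(Z)), Z)
  step 1: add(S(add(SSSZ, S^4(Z))), Z)
  step 2: S(add(add(SSSZ, S^4(Z)), Z))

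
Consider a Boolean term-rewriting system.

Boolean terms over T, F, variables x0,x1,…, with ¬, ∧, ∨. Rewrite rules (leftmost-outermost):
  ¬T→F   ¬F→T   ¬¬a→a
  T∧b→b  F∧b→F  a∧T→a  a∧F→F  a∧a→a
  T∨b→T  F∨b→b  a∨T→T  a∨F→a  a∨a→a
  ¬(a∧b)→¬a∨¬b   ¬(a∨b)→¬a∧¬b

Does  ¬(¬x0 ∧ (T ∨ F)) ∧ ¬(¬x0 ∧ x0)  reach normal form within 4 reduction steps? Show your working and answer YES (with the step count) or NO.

Answer: NO — after 4 steps the term is (x0 ∨ (F ∧ ¬F)) ∧ ¬(¬x0 ∧ x0), not yet normal

Reduction:
  start: ¬(¬x0 ∧ (T ∨ F)) ∧ ¬(¬x0 ∧ x0)
  →1  (¬¬x0 ∨ ¬(T ∨ F)) ∧ ¬(¬x0 ∧ x0)
  →2  (x0 ∨ ¬(T ∨ F)) ∧ ¬(¬x0 ∧ x0)
  →3  (x0 ∨ (¬T ∧ ¬F)) ∧ ¬(¬x0 ∧ x0)
  →4  (x0 ∨ (F ∧ ¬F)) ∧ ¬(¬x0 ∧ x0)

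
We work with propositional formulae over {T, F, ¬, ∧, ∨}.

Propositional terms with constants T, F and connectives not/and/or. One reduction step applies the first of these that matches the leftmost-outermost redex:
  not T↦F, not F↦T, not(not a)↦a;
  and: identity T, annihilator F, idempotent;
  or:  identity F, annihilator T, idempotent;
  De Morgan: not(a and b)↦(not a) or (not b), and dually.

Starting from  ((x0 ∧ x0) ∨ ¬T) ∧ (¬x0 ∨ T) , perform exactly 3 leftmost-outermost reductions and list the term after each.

Answer: after 3 steps: x0 ∧ (¬x0 ∨ T)

Reduction:
  start: ((x0 ∧ x0) ∨ ¬T) ∧ (¬x0 ∨ T)
  step 1: (x0 ∨ ¬T) ∧ (¬x0 ∨ T)
  step 2: (x0 ∨ F) ∧ (¬x0 ∨ T)
  step 3: x0 ∧ (¬x0 ∨ T)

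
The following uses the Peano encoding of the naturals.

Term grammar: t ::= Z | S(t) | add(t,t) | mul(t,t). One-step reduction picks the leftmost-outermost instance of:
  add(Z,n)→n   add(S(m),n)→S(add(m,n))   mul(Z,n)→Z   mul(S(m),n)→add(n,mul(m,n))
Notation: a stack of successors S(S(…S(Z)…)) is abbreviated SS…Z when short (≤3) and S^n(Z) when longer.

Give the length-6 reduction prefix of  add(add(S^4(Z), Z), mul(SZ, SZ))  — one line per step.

  start: add(add(S^4(Z), Z), mul(SZ, SZ))
  [1] add(S(add(SSSZ, Z)), mul(SZ, SZ))
  [2] S(add(add(SSSZ, Z), mul(SZ, SZ)))
  [3] S(add(S(add(SSZ, Z)), mul(SZ, SZ)))
  [4] S(S(add(add(SSZ, Z), mul(SZ, SZ))))
  [5] S(S(add(S(add(SZ, Z)), mul(SZ, SZ))))
  [6] S(S(S(add(add(SZ, Z), mul(SZ, SZ)))))

Answer: after 6 steps: S(S(S(add(add(SZ, Z), mul(SZ, SZ)))))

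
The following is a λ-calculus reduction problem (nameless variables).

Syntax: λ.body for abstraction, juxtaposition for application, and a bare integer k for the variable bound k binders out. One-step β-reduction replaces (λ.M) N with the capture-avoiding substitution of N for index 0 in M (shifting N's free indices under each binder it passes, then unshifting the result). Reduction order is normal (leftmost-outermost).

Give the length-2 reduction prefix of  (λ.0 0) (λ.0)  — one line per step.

  start: (λ.0 0) (λ.0)
  [1] (λ.0) (λ.0)
  [2] λ.0

Answer: after 2 steps: λ.0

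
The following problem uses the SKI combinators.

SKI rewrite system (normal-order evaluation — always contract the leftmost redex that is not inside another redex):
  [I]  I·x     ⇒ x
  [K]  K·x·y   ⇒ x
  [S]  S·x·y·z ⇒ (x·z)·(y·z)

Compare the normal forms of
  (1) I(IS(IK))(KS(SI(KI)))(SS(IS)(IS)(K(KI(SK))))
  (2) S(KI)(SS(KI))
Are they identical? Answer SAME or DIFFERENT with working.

Term A:
  start: I(IS(IK))(KS(SI(KI)))(SS(IS)(IS)(K(KI(SK))))
  [1] IS(IK)(KS(SI(KI)))(SS(IS)(IS)(K(KI(SK))))
  [2] S(IK)(KS(SI(KI)))(SS(IS)(IS)(K(KI(SK))))
  [3] IK(SS(IS)(IS)(K(KI(SK))))(KS(SI(KI))(SS(IS)(IS)(K(KI(SK)))))
  [4] K(SS(IS)(IS)(K(KI(SK))))(KS(SI(KI))(SS(IS)(IS)(K(KI(SK)))))
  [5] SS(IS)(IS)(K(KI(SK)))
  [6] S(IS)(IS(IS))(K(KI(SK)))
  [7] IS(K(KI(SK)))(IS(IS)(K(KI(SK))))
  [8] S(K(KI(SK)))(IS(IS)(K(KI(SK))))
  [9] S(KI)(IS(IS)(K(KI(SK))))
  [10] S(KI)(S(IS)(K(KI(SK))))
  [11] S(KI)(SS(K(KI(SK))))
  [12] S(KI)(SS(KI))

Term B:
  start: S(KI)(SS(KI))

Answer: SAME — A ⇓ S(KI)(SS(KI)), B ⇓ S(KI)(SS(KI))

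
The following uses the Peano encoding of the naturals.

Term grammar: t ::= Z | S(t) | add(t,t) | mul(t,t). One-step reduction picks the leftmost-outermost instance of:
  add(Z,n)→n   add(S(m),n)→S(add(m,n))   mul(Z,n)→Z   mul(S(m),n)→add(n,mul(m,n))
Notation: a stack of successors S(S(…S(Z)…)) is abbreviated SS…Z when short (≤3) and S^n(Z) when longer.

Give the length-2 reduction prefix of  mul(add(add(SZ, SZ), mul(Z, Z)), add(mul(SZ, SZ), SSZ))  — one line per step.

Answer: after 2 steps: mul(S(add(add(Z, SZ), mul(Z, Z))), add(mul(SZ, SZ), SSZ))

Reduction:
  start: mul(add(add(SZ, SZ), mul(Z, Z)), add(mul(SZ, SZ), SSZ))
  [1] mul(add(S(add(Z, SZ)), mul(Z, Z)), add(mul(SZ, SZ), SSZ))
  [2] mul(S(add(add(Z, SZ), mul(Z, Z))), add(mul(SZ, SZ), SSZ))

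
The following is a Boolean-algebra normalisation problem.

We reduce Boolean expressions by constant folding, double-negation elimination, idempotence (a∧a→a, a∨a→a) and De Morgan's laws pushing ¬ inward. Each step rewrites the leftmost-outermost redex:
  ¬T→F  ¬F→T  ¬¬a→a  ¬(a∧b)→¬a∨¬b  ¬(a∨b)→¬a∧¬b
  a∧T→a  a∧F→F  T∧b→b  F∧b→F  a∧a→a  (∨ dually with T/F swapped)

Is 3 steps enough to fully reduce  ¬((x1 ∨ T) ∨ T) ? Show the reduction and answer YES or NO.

  start: ¬((x1 ∨ T) ∨ T)
  step 1: ¬(x1 ∨ T) ∧ ¬T
  step 2: (¬x1 ∧ ¬T) ∧ ¬T
  step 3: (¬x1 ∧ F) ∧ ¬T

Answer: NO — after 3 steps the term is (¬x1 ∧ F) ∧ ¬T, not yet normal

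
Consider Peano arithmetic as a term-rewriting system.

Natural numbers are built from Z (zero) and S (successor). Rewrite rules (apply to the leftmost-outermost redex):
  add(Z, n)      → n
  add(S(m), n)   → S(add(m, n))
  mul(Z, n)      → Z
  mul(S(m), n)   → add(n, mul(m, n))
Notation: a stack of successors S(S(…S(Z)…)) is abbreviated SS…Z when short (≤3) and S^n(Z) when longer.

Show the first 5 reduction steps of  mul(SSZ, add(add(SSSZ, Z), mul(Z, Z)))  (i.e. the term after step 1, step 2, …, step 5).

Answer: after 5 steps: S(add(add(S(add(SZ, Z)), mul(Z, Z)), mul(SZ, add(add(SSSZ, Z), mul(Z, Z)))))

Working:
  start: mul(SSZ, add(add(SSSZ, Z), mul(Z, Z)))
  step 1: add(add(add(SSSZ, Z), mul(Z, Z)), mul(SZ, add(add(SSSZ, Z), mul(Z, Z))))
  step 2: add(add(S(add(SSZ, Z)), mul(Z, Z)), mul(SZ, add(add(SSSZ, Z), mul(Z, Z))))
  step 3: add(S(add(add(SSZ, Z), mul(Z, Z))), mul(SZ, add(add(SSSZ, Z), mul(Z, Z))))
  step 4: S(add(add(add(SSZ, Z), mul(Z, Z)), mul(SZ, add(add(SSSZ, Z), mul(Z, Z)))))
  step 5: S(add(add(S(add(SZ, Z)), mul(Z, Z)), mul(SZ, add(add(SSSZ, Z), mul(Z, Z)))))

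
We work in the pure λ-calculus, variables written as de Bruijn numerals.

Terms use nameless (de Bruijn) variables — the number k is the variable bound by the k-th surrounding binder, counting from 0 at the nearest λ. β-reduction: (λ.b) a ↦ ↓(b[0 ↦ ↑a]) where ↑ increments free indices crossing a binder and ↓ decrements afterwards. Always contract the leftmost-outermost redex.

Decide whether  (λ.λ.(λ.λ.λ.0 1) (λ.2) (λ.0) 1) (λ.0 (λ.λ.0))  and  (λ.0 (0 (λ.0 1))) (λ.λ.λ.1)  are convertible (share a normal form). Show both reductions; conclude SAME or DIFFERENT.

Answer: DIFFERENT — A ⇓ λ.λ.λ.0, B ⇓ λ.λ.1

Working:
Term A:
  start: (λ.λ.(λ.λ.λ.0 1) (λ.2) (λ.0) 1) (λ.0 (λ.λ.0))
  [1] λ.(λ.λ.λ.0 1) (λ.λ.0 (λ.λ.0)) (λ.0) (λ.0 (λ.λ.0))
  [2] λ.(λ.λ.0 1) (λ.0) (λ.0 (λ.λ.0))
  [3] λ.(λ.0 (λ.0)) (λ.0 (λ.λ.0))
  [4] λ.(λ.0 (λ.λ.0)) (λ.0)
  [5] λ.(λ.0) (λ.λ.0)
  [6] λ.λ.λ.0

Term B:
  start: (λ.0 (0 (λ.0 1))) (λ.λ.λ.1)
  [1] (λ.λ.λ.1) ((λ.λ.λ.1) (λ.0 (λ.λ.λ.1)))
  [2] λ.λ.1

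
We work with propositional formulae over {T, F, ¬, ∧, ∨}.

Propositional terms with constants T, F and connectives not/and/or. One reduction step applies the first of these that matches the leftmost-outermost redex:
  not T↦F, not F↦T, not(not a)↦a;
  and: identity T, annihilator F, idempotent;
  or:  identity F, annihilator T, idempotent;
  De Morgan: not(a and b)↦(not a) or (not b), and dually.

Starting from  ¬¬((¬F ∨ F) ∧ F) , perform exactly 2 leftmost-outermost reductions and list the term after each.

Answer: after 2 steps: F

Working:
  start: ¬¬((¬F ∨ F) ∧ F)
  →1  (¬F ∨ F) ∧ F
  →2  F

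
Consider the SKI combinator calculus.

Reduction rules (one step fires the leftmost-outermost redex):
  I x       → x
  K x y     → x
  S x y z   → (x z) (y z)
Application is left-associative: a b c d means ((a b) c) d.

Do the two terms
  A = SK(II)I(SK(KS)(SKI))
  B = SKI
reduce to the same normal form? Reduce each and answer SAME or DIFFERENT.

Term A:
  start: SK(II)I(SK(KS)(SKI))
  [1] KI(III)(SK(KS)(SKI))
  [2] I(SK(KS)(SKI))
  [3] SK(KS)(SKI)
  [4] K(SKI)(KS(SKI))
  [5] SKI

Term B:
  start: SKI

Answer: SAME — A ⇓ SKI, B ⇓ SKI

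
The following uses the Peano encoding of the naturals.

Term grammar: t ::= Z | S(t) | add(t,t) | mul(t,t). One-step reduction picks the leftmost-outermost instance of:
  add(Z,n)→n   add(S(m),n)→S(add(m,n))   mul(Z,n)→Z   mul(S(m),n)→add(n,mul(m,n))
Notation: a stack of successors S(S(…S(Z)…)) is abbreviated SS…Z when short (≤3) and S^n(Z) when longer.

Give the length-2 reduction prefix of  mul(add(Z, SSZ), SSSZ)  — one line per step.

Answer: after 2 steps: add(SSSZ, mul(SZ, SSSZ))

Reduction:
  start: mul(add(Z, SSZ), SSSZ)
  step 1: mul(SSZ, SSSZ)
  step 2: add(SSSZ, mul(SZ, SSSZ))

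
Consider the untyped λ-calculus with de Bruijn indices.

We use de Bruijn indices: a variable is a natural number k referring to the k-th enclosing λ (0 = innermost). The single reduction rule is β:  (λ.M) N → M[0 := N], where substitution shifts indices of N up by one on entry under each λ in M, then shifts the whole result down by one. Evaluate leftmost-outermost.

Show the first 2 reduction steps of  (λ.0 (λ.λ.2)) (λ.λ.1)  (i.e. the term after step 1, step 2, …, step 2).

Answer: after 2 steps: λ.λ.λ.λ.λ.1

Derivation:
  start: (λ.0 (λ.λ.2)) (λ.λ.1)
  →1  (λ.λ.1) (λ.λ.λ.λ.1)
  →2  λ.λ.λ.λ.λ.1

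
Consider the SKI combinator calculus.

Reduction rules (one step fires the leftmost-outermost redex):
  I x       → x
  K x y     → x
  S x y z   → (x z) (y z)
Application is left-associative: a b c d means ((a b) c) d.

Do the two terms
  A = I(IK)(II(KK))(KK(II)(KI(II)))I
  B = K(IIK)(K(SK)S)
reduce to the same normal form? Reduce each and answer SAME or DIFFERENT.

Term A:
  start: I(IK)(II(KK))(KK(II)(KI(II)))I
  [1] IK(II(KK))(KK(II)(KI(II)))I
  [2] K(II(KK))(KK(II)(KI(II)))I
  [3] II(KK)I
  [4] I(KK)I
  [5] KKI
  [6] K

Term B:
  start: K(IIK)(K(SK)S)
  [1] IIK
  [2] IK
  [3] K

Answer: SAME — A ⇓ K, B ⇓ K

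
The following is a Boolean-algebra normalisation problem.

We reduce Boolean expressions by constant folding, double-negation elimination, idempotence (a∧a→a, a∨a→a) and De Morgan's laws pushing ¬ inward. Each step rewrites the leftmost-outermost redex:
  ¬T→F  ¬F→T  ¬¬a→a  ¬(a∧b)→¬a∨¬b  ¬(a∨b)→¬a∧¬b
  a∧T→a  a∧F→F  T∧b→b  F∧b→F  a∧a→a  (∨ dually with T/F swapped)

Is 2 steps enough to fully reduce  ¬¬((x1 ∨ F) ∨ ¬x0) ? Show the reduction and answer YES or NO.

  start: ¬¬((x1 ∨ F) ∨ ¬x0)
  →1  (x1 ∨ F) ∨ ¬x0
  →2  x1 ∨ ¬x0

Answer: YES — reaches normal form x1 ∨ ¬x0 in 2 ≤ 2 steps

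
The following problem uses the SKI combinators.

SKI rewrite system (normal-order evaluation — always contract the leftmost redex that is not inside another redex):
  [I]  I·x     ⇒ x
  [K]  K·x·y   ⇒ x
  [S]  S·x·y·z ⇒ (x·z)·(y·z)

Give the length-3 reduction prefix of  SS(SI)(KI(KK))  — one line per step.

  start: SS(SI)(KI(KK))
  →1  S(KI(KK))(SI(KI(KK)))
  →2  SI(SI(KI(KK)))
  →3  SI(SII)

Answer: after 3 steps: SI(SII)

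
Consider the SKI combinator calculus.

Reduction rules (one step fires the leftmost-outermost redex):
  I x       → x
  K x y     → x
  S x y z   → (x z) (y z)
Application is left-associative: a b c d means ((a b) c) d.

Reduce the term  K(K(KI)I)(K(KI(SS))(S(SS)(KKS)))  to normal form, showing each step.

Answer: normal form = KI  (in 2 steps)

Reduction:
  start: K(K(KI)I)(K(KI(SS))(S(SS)(KKS)))
  →1  K(KI)I
  →2  KI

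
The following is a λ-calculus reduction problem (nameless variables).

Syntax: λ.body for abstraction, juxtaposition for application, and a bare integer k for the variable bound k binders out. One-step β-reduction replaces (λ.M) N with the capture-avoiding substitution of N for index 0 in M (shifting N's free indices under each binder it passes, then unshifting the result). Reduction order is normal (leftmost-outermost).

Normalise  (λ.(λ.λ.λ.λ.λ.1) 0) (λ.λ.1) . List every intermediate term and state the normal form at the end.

  start: (λ.(λ.λ.λ.λ.λ.1) 0) (λ.λ.1)
  [1] (λ.λ.λ.λ.λ.1) (λ.λ.1)
  [2] λ.λ.λ.λ.1

Answer: normal form = λ.λ.λ.λ.1  (in 2 steps)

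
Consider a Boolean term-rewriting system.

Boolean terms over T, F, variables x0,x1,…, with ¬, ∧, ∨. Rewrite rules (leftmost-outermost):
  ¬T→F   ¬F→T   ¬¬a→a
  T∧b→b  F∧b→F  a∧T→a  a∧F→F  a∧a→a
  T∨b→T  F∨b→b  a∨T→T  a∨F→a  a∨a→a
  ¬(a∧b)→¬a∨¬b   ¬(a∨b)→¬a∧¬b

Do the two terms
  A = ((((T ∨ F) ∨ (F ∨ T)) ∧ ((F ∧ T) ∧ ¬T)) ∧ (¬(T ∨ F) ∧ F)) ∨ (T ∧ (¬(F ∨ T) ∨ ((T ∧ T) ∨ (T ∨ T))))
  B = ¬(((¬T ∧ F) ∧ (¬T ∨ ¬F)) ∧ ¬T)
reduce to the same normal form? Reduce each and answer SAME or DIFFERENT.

Answer: SAME — A ⇓ T, B ⇓ T

Reduction:
Term A:
  start: ((((T ∨ F) ∨ (F ∨ T)) ∧ ((F ∧ T) ∧ ¬T)) ∧ (¬(T ∨ F) ∧ F)) ∨ (T ∧ (¬(F ∨ T) ∨ ((T ∧ T) ∨ (T ∨ T))))
  →1  (((T ∨ (F ∨ T)) ∧ ((F ∧ T) ∧ ¬T)) ∧ (¬(T ∨ F) ∧ F)) ∨ (T ∧ (¬(F ∨ T) ∨ ((T ∧ T) ∨ (T ∨ T))))
  →2  ((T ∧ ((F ∧ T) ∧ ¬T)) ∧ (¬(T ∨ F) ∧ F)) ∨ (T ∧ (¬(F ∨ T) ∨ ((T ∧ T) ∨ (T ∨ T))))
  →3  (((F ∧ T) ∧ ¬T) ∧ (¬(T ∨ F) ∧ F)) ∨ (T ∧ (¬(F ∨ T) ∨ ((T ∧ T) ∨ (T ∨ T))))
  →4  ((F ∧ ¬T) ∧ (¬(T ∨ F) ∧ F)) ∨ (T ∧ (¬(F ∨ T) ∨ ((T ∧ T) ∨ (T ∨ T))))
  →5  (F ∧ (¬(T ∨ F) ∧ F)) ∨ (T ∧ (¬(F ∨ T) ∨ ((T ∧ T) ∨ (T ∨ T))))
  →6  F ∨ (T ∧ (¬(F ∨ T) ∨ ((T ∧ T) ∨ (T ∨ T))))
  →7  T ∧ (¬(F ∨ T) ∨ ((T ∧ T) ∨ (T ∨ T)))
  →8  ¬(F ∨ T) ∨ ((T ∧ T) ∨ (T ∨ T))
  →9  (¬F ∧ ¬T) ∨ ((T ∧ T) ∨ (T ∨ T))
  →10  (T ∧ ¬T) ∨ ((T ∧ T) ∨ (T ∨ T))
  →11  ¬T ∨ ((T ∧ T) ∨ (T ∨ T))
  →12  F ∨ ((T ∧ T) ∨ (T ∨ T))
  →13  (T ∧ T) ∨ (T ∨ T)
  →14  T ∨ (T ∨ T)
  →15  T

Term B:
  start: ¬(((¬T ∧ F) ∧ (¬T ∨ ¬F)) ∧ ¬T)
  →1  ¬((¬T ∧ F) ∧ (¬T ∨ ¬F)) ∨ ¬¬T
  →2  (¬(¬T ∧ F) ∨ ¬(¬T ∨ ¬F)) ∨ ¬¬T
  →3  ((¬¬T ∨ ¬F) ∨ ¬(¬T ∨ ¬F)) ∨ ¬¬T
  →4  ((T ∨ ¬F) ∨ ¬(¬T ∨ ¬F)) ∨ ¬¬T
  →5  (T ∨ ¬(¬T ∨ ¬F)) ∨ ¬¬T
  →6  T ∨ ¬¬T
  →7  T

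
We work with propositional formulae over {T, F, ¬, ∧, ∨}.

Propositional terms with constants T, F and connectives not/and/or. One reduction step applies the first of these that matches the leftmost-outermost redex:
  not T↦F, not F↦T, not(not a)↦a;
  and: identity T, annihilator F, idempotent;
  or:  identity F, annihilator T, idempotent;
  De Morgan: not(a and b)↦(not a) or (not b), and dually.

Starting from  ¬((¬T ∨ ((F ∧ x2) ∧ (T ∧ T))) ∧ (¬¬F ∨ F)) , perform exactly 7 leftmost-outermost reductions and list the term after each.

Answer: after 7 steps: ((T ∨ ¬x2) ∨ ¬(T ∧ T)) ∨ ¬(¬¬F ∨ F)

Derivation:
  start: ¬((¬T ∨ ((F ∧ x2) ∧ (T ∧ T))) ∧ (¬¬F ∨ F))
  →1  ¬(¬T ∨ ((F ∧ x2) ∧ (T ∧ T))) ∨ ¬(¬¬F ∨ F)
  →2  (¬¬T ∧ ¬((F ∧ x2) ∧ (T ∧ T))) ∨ ¬(¬¬F ∨ F)
  →3  (T ∧ ¬((F ∧ x2) ∧ (T ∧ T))) ∨ ¬(¬¬F ∨ F)
  →4  ¬((F ∧ x2) ∧ (T ∧ T)) ∨ ¬(¬¬F ∨ F)
  →5  (¬(F ∧ x2) ∨ ¬(T ∧ T)) ∨ ¬(¬¬F ∨ F)
  →6  ((¬F ∨ ¬x2) ∨ ¬(T ∧ T)) ∨ ¬(¬¬F ∨ F)
  →7  ((T ∨ ¬x2) ∨ ¬(T ∧ T)) ∨ ¬(¬¬F ∨ F)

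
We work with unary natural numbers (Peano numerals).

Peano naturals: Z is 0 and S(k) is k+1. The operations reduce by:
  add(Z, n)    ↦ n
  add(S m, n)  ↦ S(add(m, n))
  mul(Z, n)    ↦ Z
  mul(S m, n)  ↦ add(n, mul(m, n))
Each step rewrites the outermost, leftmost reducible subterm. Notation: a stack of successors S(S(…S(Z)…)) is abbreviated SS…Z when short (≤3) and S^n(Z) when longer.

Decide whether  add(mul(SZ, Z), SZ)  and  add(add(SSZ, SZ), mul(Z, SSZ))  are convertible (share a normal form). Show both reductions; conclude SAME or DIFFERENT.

Answer: DIFFERENT — A ⇓ SZ, B ⇓ SSSZ

Derivation:
Term A:
  start: add(mul(SZ, Z), SZ)
  step 1: add(add(Z, mul(Z, Z)), SZ)
  step 2: add(mul(Z, Z), SZ)
  step 3: add(Z, SZ)
  step 4: SZ

Term B:
  start: add(add(SSZ, SZ), mul(Z, SSZ))
  step 1: add(S(add(SZ, SZ)), mul(Z, SSZ))
  step 2: S(add(add(SZ, SZ), mul(Z, SSZ)))
  step 3: S(add(S(add(Z, SZ)), mul(Z, SSZ)))
  step 4: S(S(add(add(Z, SZ), mul(Z, SSZ))))
  step 5: S(S(add(SZ, mul(Z, SSZ))))
  step 6: S(S(S(add(Z, mul(Z, SSZ)))))
  step 7: S(S(S(mul(Z, SSZ))))
  step 8: SSSZ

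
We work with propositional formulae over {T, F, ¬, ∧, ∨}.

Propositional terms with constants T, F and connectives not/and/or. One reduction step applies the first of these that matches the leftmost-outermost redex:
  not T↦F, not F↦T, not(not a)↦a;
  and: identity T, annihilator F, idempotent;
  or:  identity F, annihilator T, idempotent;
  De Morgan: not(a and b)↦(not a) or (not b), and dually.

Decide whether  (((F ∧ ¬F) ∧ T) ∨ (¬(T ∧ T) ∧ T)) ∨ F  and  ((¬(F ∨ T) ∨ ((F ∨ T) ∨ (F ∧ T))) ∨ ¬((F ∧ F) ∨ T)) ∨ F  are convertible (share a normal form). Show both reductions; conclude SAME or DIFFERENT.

Term A:
  start: (((F ∧ ¬F) ∧ T) ∨ (¬(T ∧ T) ∧ T)) ∨ F
  →1  ((F ∧ ¬F) ∧ T) ∨ (¬(T ∧ T) ∧ T)
  →2  (F ∧ ¬F) ∨ (¬(T ∧ T) ∧ T)
  →3  F ∨ (¬(T ∧ T) ∧ T)
  →4  ¬(T ∧ T) ∧ T
  →5  ¬(T ∧ T)
  →6  ¬T ∨ ¬T
  →7  ¬T
  →8  F

Term B:
  start: ((¬(F ∨ T) ∨ ((F ∨ T) ∨ (F ∧ T))) ∨ ¬((F ∧ F) ∨ T)) ∨ F
  →1  (¬(F ∨ T) ∨ ((F ∨ T) ∨ (F ∧ T))) ∨ ¬((F ∧ F) ∨ T)
  →2  ((¬F ∧ ¬T) ∨ ((F ∨ T) ∨ (F ∧ T))) ∨ ¬((F ∧ F) ∨ T)
  →3  ((T ∧ ¬T) ∨ ((F ∨ T) ∨ (F ∧ T))) ∨ ¬((F ∧ F) ∨ T)
  →4  (¬T ∨ ((F ∨ T) ∨ (F ∧ T))) ∨ ¬((F ∧ F) ∨ T)
  →5  (F ∨ ((F ∨ T) ∨ (F ∧ T))) ∨ ¬((F ∧ F) ∨ T)
  →6  ((F ∨ T) ∨ (F ∧ T)) ∨ ¬((F ∧ F) ∨ T)
  →7  (T ∨ (F ∧ T)) ∨ ¬((F ∧ F) ∨ T)
  →8  T ∨ ¬((F ∧ F) ∨ T)
  →9  T

Answer: DIFFERENT — A ⇓ F, B ⇓ T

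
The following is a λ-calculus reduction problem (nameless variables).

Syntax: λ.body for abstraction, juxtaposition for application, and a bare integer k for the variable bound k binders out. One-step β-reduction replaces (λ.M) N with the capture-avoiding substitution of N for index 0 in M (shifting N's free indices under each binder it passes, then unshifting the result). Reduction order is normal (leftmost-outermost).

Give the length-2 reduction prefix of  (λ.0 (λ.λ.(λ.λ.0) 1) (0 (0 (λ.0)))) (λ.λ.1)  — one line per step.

Answer: after 2 steps: (λ.λ.λ.(λ.λ.0) 1) ((λ.λ.1) ((λ.λ.1) (λ.0)))

Working:
  start: (λ.0 (λ.λ.(λ.λ.0) 1) (0 (0 (λ.0)))) (λ.λ.1)
  step 1: (λ.λ.1) (λ.λ.(λ.λ.0) 1) ((λ.λ.1) ((λ.λ.1) (λ.0)))
  step 2: (λ.λ.λ.(λ.λ.0) 1) ((λ.λ.1) ((λ.λ.1) (λ.0)))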